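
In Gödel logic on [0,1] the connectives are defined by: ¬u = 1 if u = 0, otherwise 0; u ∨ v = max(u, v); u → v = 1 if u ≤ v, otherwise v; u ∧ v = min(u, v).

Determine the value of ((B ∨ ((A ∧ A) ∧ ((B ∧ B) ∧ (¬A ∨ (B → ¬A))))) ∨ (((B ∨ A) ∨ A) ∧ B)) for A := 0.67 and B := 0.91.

0.91

(A ∧ A) = min(0.67, 0.67) = 0.67
(B ∧ B) = min(0.91, 0.91) = 0.91
¬A: Gödel ¬ of 0.67 = 0 (operand ≠ 0)
¬A: Gödel ¬ of 0.67 = 0 (operand ≠ 0)
(B → ¬A): 0.91 > 0, so result = 0
(¬A ∨ (B → ¬A)) = max(0, 0) = 0
((B ∧ B) ∧ (¬A ∨ (B → ¬A))) = min(0.91, 0) = 0
((A ∧ A) ∧ ((B ∧ B) ∧ (¬A ∨ (B → ¬A)))) = min(0.67, 0) = 0
(B ∨ ((A ∧ A) ∧ ((B ∧ B) ∧ (¬A ∨ (B → ¬A))))) = max(0.91, 0) = 0.91
(B ∨ A) = max(0.91, 0.67) = 0.91
((B ∨ A) ∨ A) = max(0.91, 0.67) = 0.91
(((B ∨ A) ∨ A) ∧ B) = min(0.91, 0.91) = 0.91
((B ∨ ((A ∧ A) ∧ ((B ∧ B) ∧ (¬A ∨ (B → ¬A))))) ∨ (((B ∨ A) ∨ A) ∧ B)) = max(0.91, 0.91) = 0.91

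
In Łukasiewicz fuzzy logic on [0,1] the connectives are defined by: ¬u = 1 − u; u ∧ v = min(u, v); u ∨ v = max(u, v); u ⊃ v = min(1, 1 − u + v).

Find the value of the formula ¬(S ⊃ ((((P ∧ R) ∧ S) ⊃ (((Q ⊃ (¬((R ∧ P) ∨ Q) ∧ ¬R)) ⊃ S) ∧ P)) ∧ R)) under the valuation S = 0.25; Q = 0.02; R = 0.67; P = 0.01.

(P ∧ R) = min(0.01, 0.67) = 0.01
((P ∧ R) ∧ S) = min(0.01, 0.25) = 0.01
(R ∧ P) = min(0.67, 0.01) = 0.01
((R ∧ P) ∨ Q) = max(0.01, 0.02) = 0.02
¬((R ∧ P) ∨ Q): Łukasiewicz ¬ gives 1 − 0.02 = 0.98
¬R: Łukasiewicz ¬ gives 1 − 0.67 = 0.33
(¬((R ∧ P) ∨ Q) ∧ ¬R) = min(0.98, 0.33) = 0.33
(Q ⊃ (¬((R ∧ P) ∨ Q) ∧ ¬R)): min(1, 1 − 0.02 + 0.33) = 1
((Q ⊃ (¬((R ∧ P) ∨ Q) ∧ ¬R)) ⊃ S): min(1, 1 − 1 + 0.25) = 0.25
(((Q ⊃ (¬((R ∧ P) ∨ Q) ∧ ¬R)) ⊃ S) ∧ P) = min(0.25, 0.01) = 0.01
(((P ∧ R) ∧ S) ⊃ (((Q ⊃ (¬((R ∧ P) ∨ Q) ∧ ¬R)) ⊃ S) ∧ P)): min(1, 1 − 0.01 + 0.01) = 1
((((P ∧ R) ∧ S) ⊃ (((Q ⊃ (¬((R ∧ P) ∨ Q) ∧ ¬R)) ⊃ S) ∧ P)) ∧ R) = min(1, 0.67) = 0.67
(S ⊃ ((((P ∧ R) ∧ S) ⊃ (((Q ⊃ (¬((R ∧ P) ∨ Q) ∧ ¬R)) ⊃ S) ∧ P)) ∧ R)): min(1, 1 − 0.25 + 0.67) = 1
¬(S ⊃ ((((P ∧ R) ∧ S) ⊃ (((Q ⊃ (¬((R ∧ P) ∨ Q) ∧ ¬R)) ⊃ S) ∧ P)) ∧ R)): Łukasiewicz ¬ gives 1 − 1 = 0

0.00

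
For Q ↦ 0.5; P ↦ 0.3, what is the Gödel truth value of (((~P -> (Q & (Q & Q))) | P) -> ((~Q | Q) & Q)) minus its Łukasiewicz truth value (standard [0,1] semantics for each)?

Gödel evaluation:
  ~P: Gödel ¬ of 0.3 = 0 (operand ≠ 0)
  (Q & Q) = min(0.5, 0.5) = 0.5
  (Q & (Q & Q)) = min(0.5, 0.5) = 0.5
  (~P -> (Q & (Q & Q))): 0 ≤ 0.5, so result = 1
  ((~P -> (Q & (Q & Q))) | P) = max(1, 0.3) = 1
  ~Q: Gödel ¬ of 0.5 = 0 (operand ≠ 0)
  (~Q | Q) = max(0, 0.5) = 0.5
  ((~Q | Q) & Q) = min(0.5, 0.5) = 0.5
  (((~P -> (Q & (Q & Q))) | P) -> ((~Q | Q) & Q)): 1 > 0.5, so result = 0.5
  Gödel value = 0.5
Łukasiewicz evaluation:
  ~P: Łukasiewicz ¬ gives 1 − 0.3 = 0.7
  (Q & Q) = min(0.5, 0.5) = 0.5
  (Q & (Q & Q)) = min(0.5, 0.5) = 0.5
  (~P -> (Q & (Q & Q))): min(1, 1 − 0.7 + 0.5) = 0.8
  ((~P -> (Q & (Q & Q))) | P) = max(0.8, 0.3) = 0.8
  ~Q: Łukasiewicz ¬ gives 1 − 0.5 = 0.5
  (~Q | Q) = max(0.5, 0.5) = 0.5
  ((~Q | Q) & Q) = min(0.5, 0.5) = 0.5
  (((~P -> (Q & (Q & Q))) | P) -> ((~Q | Q) & Q)): min(1, 1 − 0.8 + 0.5) = 0.7
  Łukasiewicz value = 0.7
Difference: 0.5 − 0.7 = -0.20

-0.20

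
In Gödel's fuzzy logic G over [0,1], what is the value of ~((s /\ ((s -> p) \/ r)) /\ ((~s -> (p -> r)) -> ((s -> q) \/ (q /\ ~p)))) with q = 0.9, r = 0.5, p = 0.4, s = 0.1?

(s -> p): 0.1 ≤ 0.4, so result = 1
((s -> p) \/ r) = max(1, 0.5) = 1
(s /\ ((s -> p) \/ r)) = min(0.1, 1) = 0.1
~s: Gödel ¬ of 0.1 = 0 (operand ≠ 0)
(p -> r): 0.4 ≤ 0.5, so result = 1
(~s -> (p -> r)): 0 ≤ 1, so result = 1
(s -> q): 0.1 ≤ 0.9, so result = 1
~p: Gödel ¬ of 0.4 = 0 (operand ≠ 0)
(q /\ ~p) = min(0.9, 0) = 0
((s -> q) \/ (q /\ ~p)) = max(1, 0) = 1
((~s -> (p -> r)) -> ((s -> q) \/ (q /\ ~p))): 1 ≤ 1, so result = 1
((s /\ ((s -> p) \/ r)) /\ ((~s -> (p -> r)) -> ((s -> q) \/ (q /\ ~p)))) = min(0.1, 1) = 0.1
~((s /\ ((s -> p) \/ r)) /\ ((~s -> (p -> r)) -> ((s -> q) \/ (q /\ ~p)))): Gödel ¬ of 0.1 = 0 (operand ≠ 0)

0.00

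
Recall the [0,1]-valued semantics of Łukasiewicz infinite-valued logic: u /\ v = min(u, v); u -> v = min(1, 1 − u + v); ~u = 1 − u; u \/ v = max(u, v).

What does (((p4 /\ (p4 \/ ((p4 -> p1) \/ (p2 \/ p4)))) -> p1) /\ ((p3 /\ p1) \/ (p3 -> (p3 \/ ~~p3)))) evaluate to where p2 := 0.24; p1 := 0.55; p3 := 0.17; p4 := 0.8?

0.75

(p4 -> p1): min(1, 1 − 0.8 + 0.55) = 0.75
(p2 \/ p4) = max(0.24, 0.8) = 0.8
((p4 -> p1) \/ (p2 \/ p4)) = max(0.75, 0.8) = 0.8
(p4 \/ ((p4 -> p1) \/ (p2 \/ p4))) = max(0.8, 0.8) = 0.8
(p4 /\ (p4 \/ ((p4 -> p1) \/ (p2 \/ p4)))) = min(0.8, 0.8) = 0.8
((p4 /\ (p4 \/ ((p4 -> p1) \/ (p2 \/ p4)))) -> p1): min(1, 1 − 0.8 + 0.55) = 0.75
(p3 /\ p1) = min(0.17, 0.55) = 0.17
~p3: Łukasiewicz ¬ gives 1 − 0.17 = 0.83
~~p3: Łukasiewicz ¬ gives 1 − 0.83 = 0.17
(p3 \/ ~~p3) = max(0.17, 0.17) = 0.17
(p3 -> (p3 \/ ~~p3)): min(1, 1 − 0.17 + 0.17) = 1
((p3 /\ p1) \/ (p3 -> (p3 \/ ~~p3))) = max(0.17, 1) = 1
(((p4 /\ (p4 \/ ((p4 -> p1) \/ (p2 \/ p4)))) -> p1) /\ ((p3 /\ p1) \/ (p3 -> (p3 \/ ~~p3)))) = min(0.75, 1) = 0.75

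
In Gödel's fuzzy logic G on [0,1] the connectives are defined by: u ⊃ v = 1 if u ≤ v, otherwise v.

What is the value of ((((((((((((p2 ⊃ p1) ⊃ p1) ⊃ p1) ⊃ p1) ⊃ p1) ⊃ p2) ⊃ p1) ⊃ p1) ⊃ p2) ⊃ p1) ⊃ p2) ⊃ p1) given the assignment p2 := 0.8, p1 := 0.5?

0.50

(p2 ⊃ p1): 0.8 > 0.5, so result = 0.5
((p2 ⊃ p1) ⊃ p1): 0.5 ≤ 0.5, so result = 1
(((p2 ⊃ p1) ⊃ p1) ⊃ p1): 1 > 0.5, so result = 0.5
((((p2 ⊃ p1) ⊃ p1) ⊃ p1) ⊃ p1): 0.5 ≤ 0.5, so result = 1
(((((p2 ⊃ p1) ⊃ p1) ⊃ p1) ⊃ p1) ⊃ p1): 1 > 0.5, so result = 0.5
((((((p2 ⊃ p1) ⊃ p1) ⊃ p1) ⊃ p1) ⊃ p1) ⊃ p2): 0.5 ≤ 0.8, so result = 1
(((((((p2 ⊃ p1) ⊃ p1) ⊃ p1) ⊃ p1) ⊃ p1) ⊃ p2) ⊃ p1): 1 > 0.5, so result = 0.5
((((((((p2 ⊃ p1) ⊃ p1) ⊃ p1) ⊃ p1) ⊃ p1) ⊃ p2) ⊃ p1) ⊃ p1): 0.5 ≤ 0.5, so result = 1
(((((((((p2 ⊃ p1) ⊃ p1) ⊃ p1) ⊃ p1) ⊃ p1) ⊃ p2) ⊃ p1) ⊃ p1) ⊃ p2): 1 > 0.8, so result = 0.8
((((((((((p2 ⊃ p1) ⊃ p1) ⊃ p1) ⊃ p1) ⊃ p1) ⊃ p2) ⊃ p1) ⊃ p1) ⊃ p2) ⊃ p1): 0.8 > 0.5, so result = 0.5
(((((((((((p2 ⊃ p1) ⊃ p1) ⊃ p1) ⊃ p1) ⊃ p1) ⊃ p2) ⊃ p1) ⊃ p1) ⊃ p2) ⊃ p1) ⊃ p2): 0.5 ≤ 0.8, so result = 1
((((((((((((p2 ⊃ p1) ⊃ p1) ⊃ p1) ⊃ p1) ⊃ p1) ⊃ p2) ⊃ p1) ⊃ p1) ⊃ p2) ⊃ p1) ⊃ p2) ⊃ p1): 1 > 0.5, so result = 0.5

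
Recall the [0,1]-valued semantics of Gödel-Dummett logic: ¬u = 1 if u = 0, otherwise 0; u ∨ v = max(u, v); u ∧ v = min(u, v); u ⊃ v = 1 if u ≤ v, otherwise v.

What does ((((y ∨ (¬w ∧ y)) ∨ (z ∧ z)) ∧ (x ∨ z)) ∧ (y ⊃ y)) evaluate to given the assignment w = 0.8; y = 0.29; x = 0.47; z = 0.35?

¬w: Gödel ¬ of 0.8 = 0 (operand ≠ 0)
(¬w ∧ y) = min(0, 0.29) = 0
(y ∨ (¬w ∧ y)) = max(0.29, 0) = 0.29
(z ∧ z) = min(0.35, 0.35) = 0.35
((y ∨ (¬w ∧ y)) ∨ (z ∧ z)) = max(0.29, 0.35) = 0.35
(x ∨ z) = max(0.47, 0.35) = 0.47
(((y ∨ (¬w ∧ y)) ∨ (z ∧ z)) ∧ (x ∨ z)) = min(0.35, 0.47) = 0.35
(y ⊃ y): 0.29 ≤ 0.29, so result = 1
((((y ∨ (¬w ∧ y)) ∨ (z ∧ z)) ∧ (x ∨ z)) ∧ (y ⊃ y)) = min(0.35, 1) = 0.35

0.35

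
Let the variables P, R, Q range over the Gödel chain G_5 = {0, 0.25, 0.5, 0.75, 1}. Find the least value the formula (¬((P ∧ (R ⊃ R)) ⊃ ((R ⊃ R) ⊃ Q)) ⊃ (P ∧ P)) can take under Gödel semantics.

0.25

The minimum is attained at P = 0.25, R = 0, Q = 0:
  (R ⊃ R): 0 ≤ 0, so result = 1
  (P ∧ (R ⊃ R)) = min(0.25, 1) = 0.25
  (R ⊃ R): 0 ≤ 0, so result = 1
  ((R ⊃ R) ⊃ Q): 1 > 0, so result = 0
  ((P ∧ (R ⊃ R)) ⊃ ((R ⊃ R) ⊃ Q)): 0.25 > 0, so result = 0
  ¬((P ∧ (R ⊃ R)) ⊃ ((R ⊃ R) ⊃ Q)): Gödel ¬ of 0 = 1 (operand is 0)
  (P ∧ P) = min(0.25, 0.25) = 0.25
  (¬((P ∧ (R ⊃ R)) ⊃ ((R ⊃ R) ⊃ Q)) ⊃ (P ∧ P)): 1 > 0.25, so result = 0.25
Checking all 125 assignments confirms none give a value below 0.25.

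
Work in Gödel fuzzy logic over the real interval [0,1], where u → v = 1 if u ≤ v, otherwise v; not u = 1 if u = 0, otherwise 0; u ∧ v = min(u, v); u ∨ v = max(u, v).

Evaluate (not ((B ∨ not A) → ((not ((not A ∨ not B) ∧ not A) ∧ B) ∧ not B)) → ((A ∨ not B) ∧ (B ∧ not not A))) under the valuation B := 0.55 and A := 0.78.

not A: Gödel ¬ of 0.78 = 0 (operand ≠ 0)
(B ∨ not A) = max(0.55, 0) = 0.55
not A: Gödel ¬ of 0.78 = 0 (operand ≠ 0)
not B: Gödel ¬ of 0.55 = 0 (operand ≠ 0)
(not A ∨ not B) = max(0, 0) = 0
not A: Gödel ¬ of 0.78 = 0 (operand ≠ 0)
((not A ∨ not B) ∧ not A) = min(0, 0) = 0
not ((not A ∨ not B) ∧ not A): Gödel ¬ of 0 = 1 (operand is 0)
(not ((not A ∨ not B) ∧ not A) ∧ B) = min(1, 0.55) = 0.55
not B: Gödel ¬ of 0.55 = 0 (operand ≠ 0)
((not ((not A ∨ not B) ∧ not A) ∧ B) ∧ not B) = min(0.55, 0) = 0
((B ∨ not A) → ((not ((not A ∨ not B) ∧ not A) ∧ B) ∧ not B)): 0.55 > 0, so result = 0
not ((B ∨ not A) → ((not ((not A ∨ not B) ∧ not A) ∧ B) ∧ not B)): Gödel ¬ of 0 = 1 (operand is 0)
not B: Gödel ¬ of 0.55 = 0 (operand ≠ 0)
(A ∨ not B) = max(0.78, 0) = 0.78
not A: Gödel ¬ of 0.78 = 0 (operand ≠ 0)
not not A: Gödel ¬ of 0 = 1 (operand is 0)
(B ∧ not not A) = min(0.55, 1) = 0.55
((A ∨ not B) ∧ (B ∧ not not A)) = min(0.78, 0.55) = 0.55
(not ((B ∨ not A) → ((not ((not A ∨ not B) ∧ not A) ∧ B) ∧ not B)) → ((A ∨ not B) ∧ (B ∧ not not A))): 1 > 0.55, so result = 0.55

0.55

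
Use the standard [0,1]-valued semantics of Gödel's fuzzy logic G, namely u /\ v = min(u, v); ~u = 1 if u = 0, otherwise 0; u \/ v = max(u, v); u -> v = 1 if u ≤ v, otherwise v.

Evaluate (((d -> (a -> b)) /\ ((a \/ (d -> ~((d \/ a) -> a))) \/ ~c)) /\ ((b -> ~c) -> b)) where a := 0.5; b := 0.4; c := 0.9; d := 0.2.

(a -> b): 0.5 > 0.4, so result = 0.4
(d -> (a -> b)): 0.2 ≤ 0.4, so result = 1
(d \/ a) = max(0.2, 0.5) = 0.5
((d \/ a) -> a): 0.5 ≤ 0.5, so result = 1
~((d \/ a) -> a): Gödel ¬ of 1 = 0 (operand ≠ 0)
(d -> ~((d \/ a) -> a)): 0.2 > 0, so result = 0
(a \/ (d -> ~((d \/ a) -> a))) = max(0.5, 0) = 0.5
~c: Gödel ¬ of 0.9 = 0 (operand ≠ 0)
((a \/ (d -> ~((d \/ a) -> a))) \/ ~c) = max(0.5, 0) = 0.5
((d -> (a -> b)) /\ ((a \/ (d -> ~((d \/ a) -> a))) \/ ~c)) = min(1, 0.5) = 0.5
~c: Gödel ¬ of 0.9 = 0 (operand ≠ 0)
(b -> ~c): 0.4 > 0, so result = 0
((b -> ~c) -> b): 0 ≤ 0.4, so result = 1
(((d -> (a -> b)) /\ ((a \/ (d -> ~((d \/ a) -> a))) \/ ~c)) /\ ((b -> ~c) -> b)) = min(0.5, 1) = 0.5

0.50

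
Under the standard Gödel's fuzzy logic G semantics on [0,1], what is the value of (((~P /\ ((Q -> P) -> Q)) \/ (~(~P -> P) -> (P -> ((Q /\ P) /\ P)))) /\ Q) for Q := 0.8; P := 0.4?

0.80

~P: Gödel ¬ of 0.4 = 0 (operand ≠ 0)
(Q -> P): 0.8 > 0.4, so result = 0.4
((Q -> P) -> Q): 0.4 ≤ 0.8, so result = 1
(~P /\ ((Q -> P) -> Q)) = min(0, 1) = 0
~P: Gödel ¬ of 0.4 = 0 (operand ≠ 0)
(~P -> P): 0 ≤ 0.4, so result = 1
~(~P -> P): Gödel ¬ of 1 = 0 (operand ≠ 0)
(Q /\ P) = min(0.8, 0.4) = 0.4
((Q /\ P) /\ P) = min(0.4, 0.4) = 0.4
(P -> ((Q /\ P) /\ P)): 0.4 ≤ 0.4, so result = 1
(~(~P -> P) -> (P -> ((Q /\ P) /\ P))): 0 ≤ 1, so result = 1
((~P /\ ((Q -> P) -> Q)) \/ (~(~P -> P) -> (P -> ((Q /\ P) /\ P)))) = max(0, 1) = 1
(((~P /\ ((Q -> P) -> Q)) \/ (~(~P -> P) -> (P -> ((Q /\ P) /\ P)))) /\ Q) = min(1, 0.8) = 0.8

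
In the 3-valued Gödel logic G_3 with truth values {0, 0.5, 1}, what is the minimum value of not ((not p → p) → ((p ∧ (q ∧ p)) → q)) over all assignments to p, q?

The minimum is attained at p = 0, q = 0:
  not p: Gödel ¬ of 0 = 1 (operand is 0)
  (not p → p): 1 > 0, so result = 0
  (q ∧ p) = min(0, 0) = 0
  (p ∧ (q ∧ p)) = min(0, 0) = 0
  ((p ∧ (q ∧ p)) → q): 0 ≤ 0, so result = 1
  ((not p → p) → ((p ∧ (q ∧ p)) → q)): 0 ≤ 1, so result = 1
  not ((not p → p) → ((p ∧ (q ∧ p)) → q)): Gödel ¬ of 1 = 0 (operand ≠ 0)
Checking all 9 assignments confirms none give a value below 0.00.

0.00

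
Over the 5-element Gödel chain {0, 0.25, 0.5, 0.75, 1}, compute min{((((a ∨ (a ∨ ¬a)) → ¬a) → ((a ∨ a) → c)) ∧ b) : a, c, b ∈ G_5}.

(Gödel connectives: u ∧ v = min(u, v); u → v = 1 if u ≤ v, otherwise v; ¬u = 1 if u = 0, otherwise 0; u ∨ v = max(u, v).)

0.00

The minimum is attained at a = 0, c = 0, b = 0:
  ¬a: Gödel ¬ of 0 = 1 (operand is 0)
  (a ∨ ¬a) = max(0, 1) = 1
  (a ∨ (a ∨ ¬a)) = max(0, 1) = 1
  ¬a: Gödel ¬ of 0 = 1 (operand is 0)
  ((a ∨ (a ∨ ¬a)) → ¬a): 1 ≤ 1, so result = 1
  (a ∨ a) = max(0, 0) = 0
  ((a ∨ a) → c): 0 ≤ 0, so result = 1
  (((a ∨ (a ∨ ¬a)) → ¬a) → ((a ∨ a) → c)): 1 ≤ 1, so result = 1
  ((((a ∨ (a ∨ ¬a)) → ¬a) → ((a ∨ a) → c)) ∧ b) = min(1, 0) = 0
Checking all 125 assignments confirms none give a value below 0.00.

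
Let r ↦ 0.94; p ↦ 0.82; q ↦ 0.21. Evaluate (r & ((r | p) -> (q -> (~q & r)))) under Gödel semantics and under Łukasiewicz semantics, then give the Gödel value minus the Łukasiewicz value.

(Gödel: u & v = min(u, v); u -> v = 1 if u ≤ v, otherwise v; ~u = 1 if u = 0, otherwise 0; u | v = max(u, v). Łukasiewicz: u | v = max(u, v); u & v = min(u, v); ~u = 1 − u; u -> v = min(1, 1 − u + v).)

Gödel evaluation:
  (r | p) = max(0.94, 0.82) = 0.94
  ~q: Gödel ¬ of 0.21 = 0 (operand ≠ 0)
  (~q & r) = min(0, 0.94) = 0
  (q -> (~q & r)): 0.21 > 0, so result = 0
  ((r | p) -> (q -> (~q & r))): 0.94 > 0, so result = 0
  (r & ((r | p) -> (q -> (~q & r)))) = min(0.94, 0) = 0
  Gödel value = 0
Łukasiewicz evaluation:
  (r | p) = max(0.94, 0.82) = 0.94
  ~q: Łukasiewicz ¬ gives 1 − 0.21 = 0.79
  (~q & r) = min(0.79, 0.94) = 0.79
  (q -> (~q & r)): min(1, 1 − 0.21 + 0.79) = 1
  ((r | p) -> (q -> (~q & r))): min(1, 1 − 0.94 + 1) = 1
  (r & ((r | p) -> (q -> (~q & r)))) = min(0.94, 1) = 0.94
  Łukasiewicz value = 0.94
Difference: 0 − 0.94 = -0.94

-0.94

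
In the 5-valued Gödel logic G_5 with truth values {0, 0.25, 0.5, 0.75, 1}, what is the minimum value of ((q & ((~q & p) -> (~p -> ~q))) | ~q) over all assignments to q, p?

The minimum is attained at q = 0.25, p = 0:
  ~q: Gödel ¬ of 0.25 = 0 (operand ≠ 0)
  (~q & p) = min(0, 0) = 0
  ~p: Gödel ¬ of 0 = 1 (operand is 0)
  ~q: Gödel ¬ of 0.25 = 0 (operand ≠ 0)
  (~p -> ~q): 1 > 0, so result = 0
  ((~q & p) -> (~p -> ~q)): 0 ≤ 0, so result = 1
  (q & ((~q & p) -> (~p -> ~q))) = min(0.25, 1) = 0.25
  ~q: Gödel ¬ of 0.25 = 0 (operand ≠ 0)
  ((q & ((~q & p) -> (~p -> ~q))) | ~q) = max(0.25, 0) = 0.25
Checking all 25 assignments confirms none give a value below 0.25.

0.25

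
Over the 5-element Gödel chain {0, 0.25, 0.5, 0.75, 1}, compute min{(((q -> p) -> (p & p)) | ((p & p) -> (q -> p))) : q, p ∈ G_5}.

Every assignment gives 1. For instance at q = 0, p = 0:
  (q -> p): 0 ≤ 0, so result = 1
  (p & p) = min(0, 0) = 0
  ((q -> p) -> (p & p)): 1 > 0, so result = 0
  (p & p) = min(0, 0) = 0
  (q -> p): 0 ≤ 0, so result = 1
  ((p & p) -> (q -> p)): 0 ≤ 1, so result = 1
  (((q -> p) -> (p & p)) | ((p & p) -> (q -> p))) = max(0, 1) = 1
All 25 assignments give value 1 — the formula is a G_5-tautology.

1.00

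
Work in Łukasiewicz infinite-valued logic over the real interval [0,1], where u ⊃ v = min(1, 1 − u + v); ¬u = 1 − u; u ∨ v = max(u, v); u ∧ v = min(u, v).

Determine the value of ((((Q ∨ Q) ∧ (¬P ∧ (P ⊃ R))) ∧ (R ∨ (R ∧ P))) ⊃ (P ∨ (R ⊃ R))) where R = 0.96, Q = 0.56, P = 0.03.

(Q ∨ Q) = max(0.56, 0.56) = 0.56
¬P: Łukasiewicz ¬ gives 1 − 0.03 = 0.97
(P ⊃ R): min(1, 1 − 0.03 + 0.96) = 1
(¬P ∧ (P ⊃ R)) = min(0.97, 1) = 0.97
((Q ∨ Q) ∧ (¬P ∧ (P ⊃ R))) = min(0.56, 0.97) = 0.56
(R ∧ P) = min(0.96, 0.03) = 0.03
(R ∨ (R ∧ P)) = max(0.96, 0.03) = 0.96
(((Q ∨ Q) ∧ (¬P ∧ (P ⊃ R))) ∧ (R ∨ (R ∧ P))) = min(0.56, 0.96) = 0.56
(R ⊃ R): min(1, 1 − 0.96 + 0.96) = 1
(P ∨ (R ⊃ R)) = max(0.03, 1) = 1
((((Q ∨ Q) ∧ (¬P ∧ (P ⊃ R))) ∧ (R ∨ (R ∧ P))) ⊃ (P ∨ (R ⊃ R))): min(1, 1 − 0.56 + 1) = 1

1.00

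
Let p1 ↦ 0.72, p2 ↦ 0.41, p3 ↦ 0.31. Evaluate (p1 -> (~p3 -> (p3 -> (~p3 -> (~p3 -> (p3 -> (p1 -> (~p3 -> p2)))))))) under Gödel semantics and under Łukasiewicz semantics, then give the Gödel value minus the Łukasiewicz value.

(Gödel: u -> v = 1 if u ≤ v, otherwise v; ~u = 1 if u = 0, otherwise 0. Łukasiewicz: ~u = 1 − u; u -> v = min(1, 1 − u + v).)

Gödel evaluation:
  ~p3: Gödel ¬ of 0.31 = 0 (operand ≠ 0)
  ~p3: Gödel ¬ of 0.31 = 0 (operand ≠ 0)
  ~p3: Gödel ¬ of 0.31 = 0 (operand ≠ 0)
  ~p3: Gödel ¬ of 0.31 = 0 (operand ≠ 0)
  (~p3 -> p2): 0 ≤ 0.41, so result = 1
  (p1 -> (~p3 -> p2)): 0.72 ≤ 1, so result = 1
  (p3 -> (p1 -> (~p3 -> p2))): 0.31 ≤ 1, so result = 1
  (~p3 -> (p3 -> (p1 -> (~p3 -> p2)))): 0 ≤ 1, so result = 1
  (~p3 -> (~p3 -> (p3 -> (p1 -> (~p3 -> p2))))): 0 ≤ 1, so result = 1
  (p3 -> (~p3 -> (~p3 -> (p3 -> (p1 -> (~p3 -> p2)))))): 0.31 ≤ 1, so result = 1
  (~p3 -> (p3 -> (~p3 -> (~p3 -> (p3 -> (p1 -> (~p3 -> p2))))))): 0 ≤ 1, so result = 1
  (p1 -> (~p3 -> (p3 -> (~p3 -> (~p3 -> (p3 -> (p1 -> (~p3 -> p2)))))))): 0.72 ≤ 1, so result = 1
  Gödel value = 1
Łukasiewicz evaluation:
  ~p3: Łukasiewicz ¬ gives 1 − 0.31 = 0.69
  ~p3: Łukasiewicz ¬ gives 1 − 0.31 = 0.69
  ~p3: Łukasiewicz ¬ gives 1 − 0.31 = 0.69
  ~p3: Łukasiewicz ¬ gives 1 − 0.31 = 0.69
  (~p3 -> p2): min(1, 1 − 0.69 + 0.41) = 0.72
  (p1 -> (~p3 -> p2)): min(1, 1 − 0.72 + 0.72) = 1
  (p3 -> (p1 -> (~p3 -> p2))): min(1, 1 − 0.31 + 1) = 1
  (~p3 -> (p3 -> (p1 -> (~p3 -> p2)))): min(1, 1 − 0.69 + 1) = 1
  (~p3 -> (~p3 -> (p3 -> (p1 -> (~p3 -> p2))))): min(1, 1 − 0.69 + 1) = 1
  (p3 -> (~p3 -> (~p3 -> (p3 -> (p1 -> (~p3 -> p2)))))): min(1, 1 − 0.31 + 1) = 1
  (~p3 -> (p3 -> (~p3 -> (~p3 -> (p3 -> (p1 -> (~p3 -> p2))))))): min(1, 1 − 0.69 + 1) = 1
  (p1 -> (~p3 -> (p3 -> (~p3 -> (~p3 -> (p3 -> (p1 -> (~p3 -> p2)))))))): min(1, 1 − 0.72 + 1) = 1
  Łukasiewicz value = 1
Difference: 1 − 1 = 0.00

0.00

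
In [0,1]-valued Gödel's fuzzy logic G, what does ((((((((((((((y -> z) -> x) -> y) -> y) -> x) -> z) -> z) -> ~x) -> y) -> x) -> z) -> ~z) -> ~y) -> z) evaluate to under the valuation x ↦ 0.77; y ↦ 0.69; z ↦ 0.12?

0.12

(y -> z): 0.69 > 0.12, so result = 0.12
((y -> z) -> x): 0.12 ≤ 0.77, so result = 1
(((y -> z) -> x) -> y): 1 > 0.69, so result = 0.69
((((y -> z) -> x) -> y) -> y): 0.69 ≤ 0.69, so result = 1
(((((y -> z) -> x) -> y) -> y) -> x): 1 > 0.77, so result = 0.77
((((((y -> z) -> x) -> y) -> y) -> x) -> z): 0.77 > 0.12, so result = 0.12
(((((((y -> z) -> x) -> y) -> y) -> x) -> z) -> z): 0.12 ≤ 0.12, so result = 1
~x: Gödel ¬ of 0.77 = 0 (operand ≠ 0)
((((((((y -> z) -> x) -> y) -> y) -> x) -> z) -> z) -> ~x): 1 > 0, so result = 0
(((((((((y -> z) -> x) -> y) -> y) -> x) -> z) -> z) -> ~x) -> y): 0 ≤ 0.69, so result = 1
((((((((((y -> z) -> x) -> y) -> y) -> x) -> z) -> z) -> ~x) -> y) -> x): 1 > 0.77, so result = 0.77
(((((((((((y -> z) -> x) -> y) -> y) -> x) -> z) -> z) -> ~x) -> y) -> x) -> z): 0.77 > 0.12, so result = 0.12
~z: Gödel ¬ of 0.12 = 0 (operand ≠ 0)
((((((((((((y -> z) -> x) -> y) -> y) -> x) -> z) -> z) -> ~x) -> y) -> x) -> z) -> ~z): 0.12 > 0, so result = 0
~y: Gödel ¬ of 0.69 = 0 (operand ≠ 0)
(((((((((((((y -> z) -> x) -> y) -> y) -> x) -> z) -> z) -> ~x) -> y) -> x) -> z) -> ~z) -> ~y): 0 ≤ 0, so result = 1
((((((((((((((y -> z) -> x) -> y) -> y) -> x) -> z) -> z) -> ~x) -> y) -> x) -> z) -> ~z) -> ~y) -> z): 1 > 0.12, so result = 0.12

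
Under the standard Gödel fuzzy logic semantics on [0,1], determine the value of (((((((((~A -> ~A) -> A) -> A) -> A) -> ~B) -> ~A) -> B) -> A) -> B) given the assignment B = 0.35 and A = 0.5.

~A: Gödel ¬ of 0.5 = 0 (operand ≠ 0)
~A: Gödel ¬ of 0.5 = 0 (operand ≠ 0)
(~A -> ~A): 0 ≤ 0, so result = 1
((~A -> ~A) -> A): 1 > 0.5, so result = 0.5
(((~A -> ~A) -> A) -> A): 0.5 ≤ 0.5, so result = 1
((((~A -> ~A) -> A) -> A) -> A): 1 > 0.5, so result = 0.5
~B: Gödel ¬ of 0.35 = 0 (operand ≠ 0)
(((((~A -> ~A) -> A) -> A) -> A) -> ~B): 0.5 > 0, so result = 0
~A: Gödel ¬ of 0.5 = 0 (operand ≠ 0)
((((((~A -> ~A) -> A) -> A) -> A) -> ~B) -> ~A): 0 ≤ 0, so result = 1
(((((((~A -> ~A) -> A) -> A) -> A) -> ~B) -> ~A) -> B): 1 > 0.35, so result = 0.35
((((((((~A -> ~A) -> A) -> A) -> A) -> ~B) -> ~A) -> B) -> A): 0.35 ≤ 0.5, so result = 1
(((((((((~A -> ~A) -> A) -> A) -> A) -> ~B) -> ~A) -> B) -> A) -> B): 1 > 0.35, so result = 0.35

0.35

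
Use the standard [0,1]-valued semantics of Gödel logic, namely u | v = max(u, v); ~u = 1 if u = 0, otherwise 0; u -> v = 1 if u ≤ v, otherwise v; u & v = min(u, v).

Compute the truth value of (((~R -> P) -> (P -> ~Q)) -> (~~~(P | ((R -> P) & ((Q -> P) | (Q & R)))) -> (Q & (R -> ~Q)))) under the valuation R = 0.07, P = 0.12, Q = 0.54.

1.00

~R: Gödel ¬ of 0.07 = 0 (operand ≠ 0)
(~R -> P): 0 ≤ 0.12, so result = 1
~Q: Gödel ¬ of 0.54 = 0 (operand ≠ 0)
(P -> ~Q): 0.12 > 0, so result = 0
((~R -> P) -> (P -> ~Q)): 1 > 0, so result = 0
(R -> P): 0.07 ≤ 0.12, so result = 1
(Q -> P): 0.54 > 0.12, so result = 0.12
(Q & R) = min(0.54, 0.07) = 0.07
((Q -> P) | (Q & R)) = max(0.12, 0.07) = 0.12
((R -> P) & ((Q -> P) | (Q & R))) = min(1, 0.12) = 0.12
(P | ((R -> P) & ((Q -> P) | (Q & R)))) = max(0.12, 0.12) = 0.12
~(P | ((R -> P) & ((Q -> P) | (Q & R)))): Gödel ¬ of 0.12 = 0 (operand ≠ 0)
~~(P | ((R -> P) & ((Q -> P) | (Q & R)))): Gödel ¬ of 0 = 1 (operand is 0)
~~~(P | ((R -> P) & ((Q -> P) | (Q & R)))): Gödel ¬ of 1 = 0 (operand ≠ 0)
~Q: Gödel ¬ of 0.54 = 0 (operand ≠ 0)
(R -> ~Q): 0.07 > 0, so result = 0
(Q & (R -> ~Q)) = min(0.54, 0) = 0
(~~~(P | ((R -> P) & ((Q -> P) | (Q & R)))) -> (Q & (R -> ~Q))): 0 ≤ 0, so result = 1
(((~R -> P) -> (P -> ~Q)) -> (~~~(P | ((R -> P) & ((Q -> P) | (Q & R)))) -> (Q & (R -> ~Q)))): 0 ≤ 1, so result = 1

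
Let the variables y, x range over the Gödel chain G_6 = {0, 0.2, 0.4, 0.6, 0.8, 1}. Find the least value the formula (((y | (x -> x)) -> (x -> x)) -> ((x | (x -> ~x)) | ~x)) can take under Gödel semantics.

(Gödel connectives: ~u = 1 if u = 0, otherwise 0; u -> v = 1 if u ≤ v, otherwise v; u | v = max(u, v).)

The minimum is attained at y = 0, x = 0.2:
  (x -> x): 0.2 ≤ 0.2, so result = 1
  (y | (x -> x)) = max(0, 1) = 1
  (x -> x): 0.2 ≤ 0.2, so result = 1
  ((y | (x -> x)) -> (x -> x)): 1 ≤ 1, so result = 1
  ~x: Gödel ¬ of 0.2 = 0 (operand ≠ 0)
  (x -> ~x): 0.2 > 0, so result = 0
  (x | (x -> ~x)) = max(0.2, 0) = 0.2
  ~x: Gödel ¬ of 0.2 = 0 (operand ≠ 0)
  ((x | (x -> ~x)) | ~x) = max(0.2, 0) = 0.2
  (((y | (x -> x)) -> (x -> x)) -> ((x | (x -> ~x)) | ~x)): 1 > 0.2, so result = 0.2
Checking all 36 assignments confirms none give a value below 0.20.

0.20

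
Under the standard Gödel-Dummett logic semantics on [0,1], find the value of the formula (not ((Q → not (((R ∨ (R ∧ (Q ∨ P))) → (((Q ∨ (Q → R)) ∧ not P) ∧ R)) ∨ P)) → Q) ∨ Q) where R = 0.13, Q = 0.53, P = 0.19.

0.53

(Q ∨ P) = max(0.53, 0.19) = 0.53
(R ∧ (Q ∨ P)) = min(0.13, 0.53) = 0.13
(R ∨ (R ∧ (Q ∨ P))) = max(0.13, 0.13) = 0.13
(Q → R): 0.53 > 0.13, so result = 0.13
(Q ∨ (Q → R)) = max(0.53, 0.13) = 0.53
not P: Gödel ¬ of 0.19 = 0 (operand ≠ 0)
((Q ∨ (Q → R)) ∧ not P) = min(0.53, 0) = 0
(((Q ∨ (Q → R)) ∧ not P) ∧ R) = min(0, 0.13) = 0
((R ∨ (R ∧ (Q ∨ P))) → (((Q ∨ (Q → R)) ∧ not P) ∧ R)): 0.13 > 0, so result = 0
(((R ∨ (R ∧ (Q ∨ P))) → (((Q ∨ (Q → R)) ∧ not P) ∧ R)) ∨ P) = max(0, 0.19) = 0.19
not (((R ∨ (R ∧ (Q ∨ P))) → (((Q ∨ (Q → R)) ∧ not P) ∧ R)) ∨ P): Gödel ¬ of 0.19 = 0 (operand ≠ 0)
(Q → not (((R ∨ (R ∧ (Q ∨ P))) → (((Q ∨ (Q → R)) ∧ not P) ∧ R)) ∨ P)): 0.53 > 0, so result = 0
((Q → not (((R ∨ (R ∧ (Q ∨ P))) → (((Q ∨ (Q → R)) ∧ not P) ∧ R)) ∨ P)) → Q): 0 ≤ 0.53, so result = 1
not ((Q → not (((R ∨ (R ∧ (Q ∨ P))) → (((Q ∨ (Q → R)) ∧ not P) ∧ R)) ∨ P)) → Q): Gödel ¬ of 1 = 0 (operand ≠ 0)
(not ((Q → not (((R ∨ (R ∧ (Q ∨ P))) → (((Q ∨ (Q → R)) ∧ not P) ∧ R)) ∨ P)) → Q) ∨ Q) = max(0, 0.53) = 0.53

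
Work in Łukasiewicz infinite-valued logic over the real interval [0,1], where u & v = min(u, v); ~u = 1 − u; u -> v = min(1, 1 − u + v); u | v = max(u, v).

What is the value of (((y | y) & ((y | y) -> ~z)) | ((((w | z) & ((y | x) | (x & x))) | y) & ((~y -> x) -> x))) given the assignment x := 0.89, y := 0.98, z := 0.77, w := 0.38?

(y | y) = max(0.98, 0.98) = 0.98
(y | y) = max(0.98, 0.98) = 0.98
~z: Łukasiewicz ¬ gives 1 − 0.77 = 0.23
((y | y) -> ~z): min(1, 1 − 0.98 + 0.23) = 0.25
((y | y) & ((y | y) -> ~z)) = min(0.98, 0.25) = 0.25
(w | z) = max(0.38, 0.77) = 0.77
(y | x) = max(0.98, 0.89) = 0.98
(x & x) = min(0.89, 0.89) = 0.89
((y | x) | (x & x)) = max(0.98, 0.89) = 0.98
((w | z) & ((y | x) | (x & x))) = min(0.77, 0.98) = 0.77
(((w | z) & ((y | x) | (x & x))) | y) = max(0.77, 0.98) = 0.98
~y: Łukasiewicz ¬ gives 1 − 0.98 = 0.02
(~y -> x): min(1, 1 − 0.02 + 0.89) = 1
((~y -> x) -> x): min(1, 1 − 1 + 0.89) = 0.89
((((w | z) & ((y | x) | (x & x))) | y) & ((~y -> x) -> x)) = min(0.98, 0.89) = 0.89
(((y | y) & ((y | y) -> ~z)) | ((((w | z) & ((y | x) | (x & x))) | y) & ((~y -> x) -> x))) = max(0.25, 0.89) = 0.89

0.89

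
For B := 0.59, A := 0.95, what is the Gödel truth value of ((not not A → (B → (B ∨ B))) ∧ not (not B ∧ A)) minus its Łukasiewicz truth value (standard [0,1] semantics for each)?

Gödel evaluation:
  not A: Gödel ¬ of 0.95 = 0 (operand ≠ 0)
  not not A: Gödel ¬ of 0 = 1 (operand is 0)
  (B ∨ B) = max(0.59, 0.59) = 0.59
  (B → (B ∨ B)): 0.59 ≤ 0.59, so result = 1
  (not not A → (B → (B ∨ B))): 1 ≤ 1, so result = 1
  not B: Gödel ¬ of 0.59 = 0 (operand ≠ 0)
  (not B ∧ A) = min(0, 0.95) = 0
  not (not B ∧ A): Gödel ¬ of 0 = 1 (operand is 0)
  ((not not A → (B → (B ∨ B))) ∧ not (not B ∧ A)) = min(1, 1) = 1
  Gödel value = 1
Łukasiewicz evaluation:
  not A: Łukasiewicz ¬ gives 1 − 0.95 = 0.05
  not not A: Łukasiewicz ¬ gives 1 − 0.05 = 0.95
  (B ∨ B) = max(0.59, 0.59) = 0.59
  (B → (B ∨ B)): min(1, 1 − 0.59 + 0.59) = 1
  (not not A → (B → (B ∨ B))): min(1, 1 − 0.95 + 1) = 1
  not B: Łukasiewicz ¬ gives 1 − 0.59 = 0.41
  (not B ∧ A) = min(0.41, 0.95) = 0.41
  not (not B ∧ A): Łukasiewicz ¬ gives 1 − 0.41 = 0.59
  ((not not A → (B → (B ∨ B))) ∧ not (not B ∧ A)) = min(1, 0.59) = 0.59
  Łukasiewicz value = 0.59
Difference: 1 − 0.59 = 0.41

0.41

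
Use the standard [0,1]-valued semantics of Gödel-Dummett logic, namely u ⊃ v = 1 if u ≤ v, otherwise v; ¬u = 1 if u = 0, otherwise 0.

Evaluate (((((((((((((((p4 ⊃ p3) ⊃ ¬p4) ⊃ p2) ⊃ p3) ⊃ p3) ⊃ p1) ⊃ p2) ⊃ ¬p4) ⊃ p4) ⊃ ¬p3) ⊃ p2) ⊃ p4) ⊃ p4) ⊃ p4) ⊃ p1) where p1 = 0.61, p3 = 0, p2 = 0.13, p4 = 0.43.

0.61

(p4 ⊃ p3): 0.43 > 0, so result = 0
¬p4: Gödel ¬ of 0.43 = 0 (operand ≠ 0)
((p4 ⊃ p3) ⊃ ¬p4): 0 ≤ 0, so result = 1
(((p4 ⊃ p3) ⊃ ¬p4) ⊃ p2): 1 > 0.13, so result = 0.13
((((p4 ⊃ p3) ⊃ ¬p4) ⊃ p2) ⊃ p3): 0.13 > 0, so result = 0
(((((p4 ⊃ p3) ⊃ ¬p4) ⊃ p2) ⊃ p3) ⊃ p3): 0 ≤ 0, so result = 1
((((((p4 ⊃ p3) ⊃ ¬p4) ⊃ p2) ⊃ p3) ⊃ p3) ⊃ p1): 1 > 0.61, so result = 0.61
(((((((p4 ⊃ p3) ⊃ ¬p4) ⊃ p2) ⊃ p3) ⊃ p3) ⊃ p1) ⊃ p2): 0.61 > 0.13, so result = 0.13
¬p4: Gödel ¬ of 0.43 = 0 (operand ≠ 0)
((((((((p4 ⊃ p3) ⊃ ¬p4) ⊃ p2) ⊃ p3) ⊃ p3) ⊃ p1) ⊃ p2) ⊃ ¬p4): 0.13 > 0, so result = 0
(((((((((p4 ⊃ p3) ⊃ ¬p4) ⊃ p2) ⊃ p3) ⊃ p3) ⊃ p1) ⊃ p2) ⊃ ¬p4) ⊃ p4): 0 ≤ 0.43, so result = 1
¬p3: Gödel ¬ of 0 = 1 (operand is 0)
((((((((((p4 ⊃ p3) ⊃ ¬p4) ⊃ p2) ⊃ p3) ⊃ p3) ⊃ p1) ⊃ p2) ⊃ ¬p4) ⊃ p4) ⊃ ¬p3): 1 ≤ 1, so result = 1
(((((((((((p4 ⊃ p3) ⊃ ¬p4) ⊃ p2) ⊃ p3) ⊃ p3) ⊃ p1) ⊃ p2) ⊃ ¬p4) ⊃ p4) ⊃ ¬p3) ⊃ p2): 1 > 0.13, so result = 0.13
((((((((((((p4 ⊃ p3) ⊃ ¬p4) ⊃ p2) ⊃ p3) ⊃ p3) ⊃ p1) ⊃ p2) ⊃ ¬p4) ⊃ p4) ⊃ ¬p3) ⊃ p2) ⊃ p4): 0.13 ≤ 0.43, so result = 1
(((((((((((((p4 ⊃ p3) ⊃ ¬p4) ⊃ p2) ⊃ p3) ⊃ p3) ⊃ p1) ⊃ p2) ⊃ ¬p4) ⊃ p4) ⊃ ¬p3) ⊃ p2) ⊃ p4) ⊃ p4): 1 > 0.43, so result = 0.43
((((((((((((((p4 ⊃ p3) ⊃ ¬p4) ⊃ p2) ⊃ p3) ⊃ p3) ⊃ p1) ⊃ p2) ⊃ ¬p4) ⊃ p4) ⊃ ¬p3) ⊃ p2) ⊃ p4) ⊃ p4) ⊃ p4): 0.43 ≤ 0.43, so result = 1
(((((((((((((((p4 ⊃ p3) ⊃ ¬p4) ⊃ p2) ⊃ p3) ⊃ p3) ⊃ p1) ⊃ p2) ⊃ ¬p4) ⊃ p4) ⊃ ¬p3) ⊃ p2) ⊃ p4) ⊃ p4) ⊃ p4) ⊃ p1): 1 > 0.61, so result = 0.61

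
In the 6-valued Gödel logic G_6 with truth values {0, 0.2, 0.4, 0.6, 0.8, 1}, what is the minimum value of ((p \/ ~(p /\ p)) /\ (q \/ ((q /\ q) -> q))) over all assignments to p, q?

0.20

The minimum is attained at p = 0.2, q = 0:
  (p /\ p) = min(0.2, 0.2) = 0.2
  ~(p /\ p): Gödel ¬ of 0.2 = 0 (operand ≠ 0)
  (p \/ ~(p /\ p)) = max(0.2, 0) = 0.2
  (q /\ q) = min(0, 0) = 0
  ((q /\ q) -> q): 0 ≤ 0, so result = 1
  (q \/ ((q /\ q) -> q)) = max(0, 1) = 1
  ((p \/ ~(p /\ p)) /\ (q \/ ((q /\ q) -> q))) = min(0.2, 1) = 0.2
Checking all 36 assignments confirms none give a value below 0.20.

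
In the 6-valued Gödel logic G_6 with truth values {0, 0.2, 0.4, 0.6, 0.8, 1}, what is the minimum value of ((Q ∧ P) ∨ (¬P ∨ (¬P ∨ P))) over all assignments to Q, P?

0.20

The minimum is attained at Q = 0, P = 0.2:
  (Q ∧ P) = min(0, 0.2) = 0
  ¬P: Gödel ¬ of 0.2 = 0 (operand ≠ 0)
  ¬P: Gödel ¬ of 0.2 = 0 (operand ≠ 0)
  (¬P ∨ P) = max(0, 0.2) = 0.2
  (¬P ∨ (¬P ∨ P)) = max(0, 0.2) = 0.2
  ((Q ∧ P) ∨ (¬P ∨ (¬P ∨ P))) = max(0, 0.2) = 0.2
Checking all 36 assignments confirms none give a value below 0.20.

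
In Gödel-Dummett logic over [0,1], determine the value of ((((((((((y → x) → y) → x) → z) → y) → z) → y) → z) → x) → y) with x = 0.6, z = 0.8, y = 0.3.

0.30

(y → x): 0.3 ≤ 0.6, so result = 1
((y → x) → y): 1 > 0.3, so result = 0.3
(((y → x) → y) → x): 0.3 ≤ 0.6, so result = 1
((((y → x) → y) → x) → z): 1 > 0.8, so result = 0.8
(((((y → x) → y) → x) → z) → y): 0.8 > 0.3, so result = 0.3
((((((y → x) → y) → x) → z) → y) → z): 0.3 ≤ 0.8, so result = 1
(((((((y → x) → y) → x) → z) → y) → z) → y): 1 > 0.3, so result = 0.3
((((((((y → x) → y) → x) → z) → y) → z) → y) → z): 0.3 ≤ 0.8, so result = 1
(((((((((y → x) → y) → x) → z) → y) → z) → y) → z) → x): 1 > 0.6, so result = 0.6
((((((((((y → x) → y) → x) → z) → y) → z) → y) → z) → x) → y): 0.6 > 0.3, so result = 0.3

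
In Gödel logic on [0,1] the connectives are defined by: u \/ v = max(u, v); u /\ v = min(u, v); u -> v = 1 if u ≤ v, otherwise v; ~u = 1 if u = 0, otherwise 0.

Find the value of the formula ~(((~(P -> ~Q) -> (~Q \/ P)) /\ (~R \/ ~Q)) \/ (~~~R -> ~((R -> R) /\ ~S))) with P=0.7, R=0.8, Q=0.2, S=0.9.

~Q: Gödel ¬ of 0.2 = 0 (operand ≠ 0)
(P -> ~Q): 0.7 > 0, so result = 0
~(P -> ~Q): Gödel ¬ of 0 = 1 (operand is 0)
~Q: Gödel ¬ of 0.2 = 0 (operand ≠ 0)
(~Q \/ P) = max(0, 0.7) = 0.7
(~(P -> ~Q) -> (~Q \/ P)): 1 > 0.7, so result = 0.7
~R: Gödel ¬ of 0.8 = 0 (operand ≠ 0)
~Q: Gödel ¬ of 0.2 = 0 (operand ≠ 0)
(~R \/ ~Q) = max(0, 0) = 0
((~(P -> ~Q) -> (~Q \/ P)) /\ (~R \/ ~Q)) = min(0.7, 0) = 0
~R: Gödel ¬ of 0.8 = 0 (operand ≠ 0)
~~R: Gödel ¬ of 0 = 1 (operand is 0)
~~~R: Gödel ¬ of 1 = 0 (operand ≠ 0)
(R -> R): 0.8 ≤ 0.8, so result = 1
~S: Gödel ¬ of 0.9 = 0 (operand ≠ 0)
((R -> R) /\ ~S) = min(1, 0) = 0
~((R -> R) /\ ~S): Gödel ¬ of 0 = 1 (operand is 0)
(~~~R -> ~((R -> R) /\ ~S)): 0 ≤ 1, so result = 1
(((~(P -> ~Q) -> (~Q \/ P)) /\ (~R \/ ~Q)) \/ (~~~R -> ~((R -> R) /\ ~S))) = max(0, 1) = 1
~(((~(P -> ~Q) -> (~Q \/ P)) /\ (~R \/ ~Q)) \/ (~~~R -> ~((R -> R) /\ ~S))): Gödel ¬ of 1 = 0 (operand ≠ 0)

0.00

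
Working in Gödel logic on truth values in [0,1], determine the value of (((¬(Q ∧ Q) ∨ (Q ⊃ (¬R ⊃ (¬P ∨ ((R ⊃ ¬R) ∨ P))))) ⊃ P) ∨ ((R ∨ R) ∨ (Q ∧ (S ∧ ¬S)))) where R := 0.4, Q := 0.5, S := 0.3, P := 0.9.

0.90

(Q ∧ Q) = min(0.5, 0.5) = 0.5
¬(Q ∧ Q): Gödel ¬ of 0.5 = 0 (operand ≠ 0)
¬R: Gödel ¬ of 0.4 = 0 (operand ≠ 0)
¬P: Gödel ¬ of 0.9 = 0 (operand ≠ 0)
¬R: Gödel ¬ of 0.4 = 0 (operand ≠ 0)
(R ⊃ ¬R): 0.4 > 0, so result = 0
((R ⊃ ¬R) ∨ P) = max(0, 0.9) = 0.9
(¬P ∨ ((R ⊃ ¬R) ∨ P)) = max(0, 0.9) = 0.9
(¬R ⊃ (¬P ∨ ((R ⊃ ¬R) ∨ P))): 0 ≤ 0.9, so result = 1
(Q ⊃ (¬R ⊃ (¬P ∨ ((R ⊃ ¬R) ∨ P)))): 0.5 ≤ 1, so result = 1
(¬(Q ∧ Q) ∨ (Q ⊃ (¬R ⊃ (¬P ∨ ((R ⊃ ¬R) ∨ P))))) = max(0, 1) = 1
((¬(Q ∧ Q) ∨ (Q ⊃ (¬R ⊃ (¬P ∨ ((R ⊃ ¬R) ∨ P))))) ⊃ P): 1 > 0.9, so result = 0.9
(R ∨ R) = max(0.4, 0.4) = 0.4
¬S: Gödel ¬ of 0.3 = 0 (operand ≠ 0)
(S ∧ ¬S) = min(0.3, 0) = 0
(Q ∧ (S ∧ ¬S)) = min(0.5, 0) = 0
((R ∨ R) ∨ (Q ∧ (S ∧ ¬S))) = max(0.4, 0) = 0.4
(((¬(Q ∧ Q) ∨ (Q ⊃ (¬R ⊃ (¬P ∨ ((R ⊃ ¬R) ∨ P))))) ⊃ P) ∨ ((R ∨ R) ∨ (Q ∧ (S ∧ ¬S)))) = max(0.9, 0.4) = 0.9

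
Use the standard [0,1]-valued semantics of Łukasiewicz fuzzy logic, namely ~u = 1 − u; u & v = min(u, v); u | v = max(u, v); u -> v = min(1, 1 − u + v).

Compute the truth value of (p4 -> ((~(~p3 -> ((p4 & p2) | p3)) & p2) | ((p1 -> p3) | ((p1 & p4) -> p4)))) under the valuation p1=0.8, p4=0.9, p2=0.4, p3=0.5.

1.00

~p3: Łukasiewicz ¬ gives 1 − 0.5 = 0.5
(p4 & p2) = min(0.9, 0.4) = 0.4
((p4 & p2) | p3) = max(0.4, 0.5) = 0.5
(~p3 -> ((p4 & p2) | p3)): min(1, 1 − 0.5 + 0.5) = 1
~(~p3 -> ((p4 & p2) | p3)): Łukasiewicz ¬ gives 1 − 1 = 0
(~(~p3 -> ((p4 & p2) | p3)) & p2) = min(0, 0.4) = 0
(p1 -> p3): min(1, 1 − 0.8 + 0.5) = 0.7
(p1 & p4) = min(0.8, 0.9) = 0.8
((p1 & p4) -> p4): min(1, 1 − 0.8 + 0.9) = 1
((p1 -> p3) | ((p1 & p4) -> p4)) = max(0.7, 1) = 1
((~(~p3 -> ((p4 & p2) | p3)) & p2) | ((p1 -> p3) | ((p1 & p4) -> p4))) = max(0, 1) = 1
(p4 -> ((~(~p3 -> ((p4 & p2) | p3)) & p2) | ((p1 -> p3) | ((p1 & p4) -> p4)))): min(1, 1 − 0.9 + 1) = 1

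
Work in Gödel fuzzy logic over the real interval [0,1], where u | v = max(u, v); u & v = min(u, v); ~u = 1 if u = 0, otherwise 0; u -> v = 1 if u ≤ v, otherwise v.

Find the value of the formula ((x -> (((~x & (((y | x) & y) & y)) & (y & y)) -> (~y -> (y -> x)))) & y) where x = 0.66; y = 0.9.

~x: Gödel ¬ of 0.66 = 0 (operand ≠ 0)
(y | x) = max(0.9, 0.66) = 0.9
((y | x) & y) = min(0.9, 0.9) = 0.9
(((y | x) & y) & y) = min(0.9, 0.9) = 0.9
(~x & (((y | x) & y) & y)) = min(0, 0.9) = 0
(y & y) = min(0.9, 0.9) = 0.9
((~x & (((y | x) & y) & y)) & (y & y)) = min(0, 0.9) = 0
~y: Gödel ¬ of 0.9 = 0 (operand ≠ 0)
(y -> x): 0.9 > 0.66, so result = 0.66
(~y -> (y -> x)): 0 ≤ 0.66, so result = 1
(((~x & (((y | x) & y) & y)) & (y & y)) -> (~y -> (y -> x))): 0 ≤ 1, so result = 1
(x -> (((~x & (((y | x) & y) & y)) & (y & y)) -> (~y -> (y -> x)))): 0.66 ≤ 1, so result = 1
((x -> (((~x & (((y | x) & y) & y)) & (y & y)) -> (~y -> (y -> x)))) & y) = min(1, 0.9) = 0.9

0.90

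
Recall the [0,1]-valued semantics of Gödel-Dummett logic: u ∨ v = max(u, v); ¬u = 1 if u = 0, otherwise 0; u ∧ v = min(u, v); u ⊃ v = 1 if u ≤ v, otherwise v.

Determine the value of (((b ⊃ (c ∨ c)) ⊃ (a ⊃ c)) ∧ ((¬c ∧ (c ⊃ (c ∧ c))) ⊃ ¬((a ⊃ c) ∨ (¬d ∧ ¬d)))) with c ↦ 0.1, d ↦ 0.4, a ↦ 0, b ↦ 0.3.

(c ∨ c) = max(0.1, 0.1) = 0.1
(b ⊃ (c ∨ c)): 0.3 > 0.1, so result = 0.1
(a ⊃ c): 0 ≤ 0.1, so result = 1
((b ⊃ (c ∨ c)) ⊃ (a ⊃ c)): 0.1 ≤ 1, so result = 1
¬c: Gödel ¬ of 0.1 = 0 (operand ≠ 0)
(c ∧ c) = min(0.1, 0.1) = 0.1
(c ⊃ (c ∧ c)): 0.1 ≤ 0.1, so result = 1
(¬c ∧ (c ⊃ (c ∧ c))) = min(0, 1) = 0
(a ⊃ c): 0 ≤ 0.1, so result = 1
¬d: Gödel ¬ of 0.4 = 0 (operand ≠ 0)
¬d: Gödel ¬ of 0.4 = 0 (operand ≠ 0)
(¬d ∧ ¬d) = min(0, 0) = 0
((a ⊃ c) ∨ (¬d ∧ ¬d)) = max(1, 0) = 1
¬((a ⊃ c) ∨ (¬d ∧ ¬d)): Gödel ¬ of 1 = 0 (operand ≠ 0)
((¬c ∧ (c ⊃ (c ∧ c))) ⊃ ¬((a ⊃ c) ∨ (¬d ∧ ¬d))): 0 ≤ 0, so result = 1
(((b ⊃ (c ∨ c)) ⊃ (a ⊃ c)) ∧ ((¬c ∧ (c ⊃ (c ∧ c))) ⊃ ¬((a ⊃ c) ∨ (¬d ∧ ¬d)))) = min(1, 1) = 1

1.00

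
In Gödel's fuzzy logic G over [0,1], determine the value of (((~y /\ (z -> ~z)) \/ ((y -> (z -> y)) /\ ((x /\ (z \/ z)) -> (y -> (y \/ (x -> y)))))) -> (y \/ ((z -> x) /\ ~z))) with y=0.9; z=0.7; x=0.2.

0.90

~y: Gödel ¬ of 0.9 = 0 (operand ≠ 0)
~z: Gödel ¬ of 0.7 = 0 (operand ≠ 0)
(z -> ~z): 0.7 > 0, so result = 0
(~y /\ (z -> ~z)) = min(0, 0) = 0
(z -> y): 0.7 ≤ 0.9, so result = 1
(y -> (z -> y)): 0.9 ≤ 1, so result = 1
(z \/ z) = max(0.7, 0.7) = 0.7
(x /\ (z \/ z)) = min(0.2, 0.7) = 0.2
(x -> y): 0.2 ≤ 0.9, so result = 1
(y \/ (x -> y)) = max(0.9, 1) = 1
(y -> (y \/ (x -> y))): 0.9 ≤ 1, so result = 1
((x /\ (z \/ z)) -> (y -> (y \/ (x -> y)))): 0.2 ≤ 1, so result = 1
((y -> (z -> y)) /\ ((x /\ (z \/ z)) -> (y -> (y \/ (x -> y))))) = min(1, 1) = 1
((~y /\ (z -> ~z)) \/ ((y -> (z -> y)) /\ ((x /\ (z \/ z)) -> (y -> (y \/ (x -> y)))))) = max(0, 1) = 1
(z -> x): 0.7 > 0.2, so result = 0.2
~z: Gödel ¬ of 0.7 = 0 (operand ≠ 0)
((z -> x) /\ ~z) = min(0.2, 0) = 0
(y \/ ((z -> x) /\ ~z)) = max(0.9, 0) = 0.9
(((~y /\ (z -> ~z)) \/ ((y -> (z -> y)) /\ ((x /\ (z \/ z)) -> (y -> (y \/ (x -> y)))))) -> (y \/ ((z -> x) /\ ~z))): 1 > 0.9, so result = 0.9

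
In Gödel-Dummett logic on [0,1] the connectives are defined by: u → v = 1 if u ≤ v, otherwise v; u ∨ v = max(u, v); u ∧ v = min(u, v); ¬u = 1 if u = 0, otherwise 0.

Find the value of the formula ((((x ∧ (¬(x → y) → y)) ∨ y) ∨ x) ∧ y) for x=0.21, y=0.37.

0.37

(x → y): 0.21 ≤ 0.37, so result = 1
¬(x → y): Gödel ¬ of 1 = 0 (operand ≠ 0)
(¬(x → y) → y): 0 ≤ 0.37, so result = 1
(x ∧ (¬(x → y) → y)) = min(0.21, 1) = 0.21
((x ∧ (¬(x → y) → y)) ∨ y) = max(0.21, 0.37) = 0.37
(((x ∧ (¬(x → y) → y)) ∨ y) ∨ x) = max(0.37, 0.21) = 0.37
((((x ∧ (¬(x → y) → y)) ∨ y) ∨ x) ∧ y) = min(0.37, 0.37) = 0.37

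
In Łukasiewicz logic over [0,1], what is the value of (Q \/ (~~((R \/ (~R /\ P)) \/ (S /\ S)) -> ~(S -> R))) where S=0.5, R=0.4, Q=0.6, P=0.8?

0.60

~R: Łukasiewicz ¬ gives 1 − 0.4 = 0.6
(~R /\ P) = min(0.6, 0.8) = 0.6
(R \/ (~R /\ P)) = max(0.4, 0.6) = 0.6
(S /\ S) = min(0.5, 0.5) = 0.5
((R \/ (~R /\ P)) \/ (S /\ S)) = max(0.6, 0.5) = 0.6
~((R \/ (~R /\ P)) \/ (S /\ S)): Łukasiewicz ¬ gives 1 − 0.6 = 0.4
~~((R \/ (~R /\ P)) \/ (S /\ S)): Łukasiewicz ¬ gives 1 − 0.4 = 0.6
(S -> R): min(1, 1 − 0.5 + 0.4) = 0.9
~(S -> R): Łukasiewicz ¬ gives 1 − 0.9 = 0.1
(~~((R \/ (~R /\ P)) \/ (S /\ S)) -> ~(S -> R)): min(1, 1 − 0.6 + 0.1) = 0.5
(Q \/ (~~((R \/ (~R /\ P)) \/ (S /\ S)) -> ~(S -> R))) = max(0.6, 0.5) = 0.6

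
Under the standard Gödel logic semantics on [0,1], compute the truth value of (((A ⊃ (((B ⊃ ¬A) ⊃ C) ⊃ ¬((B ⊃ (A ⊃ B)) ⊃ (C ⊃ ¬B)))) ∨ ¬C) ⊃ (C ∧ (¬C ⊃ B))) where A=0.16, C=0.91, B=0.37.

¬A: Gödel ¬ of 0.16 = 0 (operand ≠ 0)
(B ⊃ ¬A): 0.37 > 0, so result = 0
((B ⊃ ¬A) ⊃ C): 0 ≤ 0.91, so result = 1
(A ⊃ B): 0.16 ≤ 0.37, so result = 1
(B ⊃ (A ⊃ B)): 0.37 ≤ 1, so result = 1
¬B: Gödel ¬ of 0.37 = 0 (operand ≠ 0)
(C ⊃ ¬B): 0.91 > 0, so result = 0
((B ⊃ (A ⊃ B)) ⊃ (C ⊃ ¬B)): 1 > 0, so result = 0
¬((B ⊃ (A ⊃ B)) ⊃ (C ⊃ ¬B)): Gödel ¬ of 0 = 1 (operand is 0)
(((B ⊃ ¬A) ⊃ C) ⊃ ¬((B ⊃ (A ⊃ B)) ⊃ (C ⊃ ¬B))): 1 ≤ 1, so result = 1
(A ⊃ (((B ⊃ ¬A) ⊃ C) ⊃ ¬((B ⊃ (A ⊃ B)) ⊃ (C ⊃ ¬B)))): 0.16 ≤ 1, so result = 1
¬C: Gödel ¬ of 0.91 = 0 (operand ≠ 0)
((A ⊃ (((B ⊃ ¬A) ⊃ C) ⊃ ¬((B ⊃ (A ⊃ B)) ⊃ (C ⊃ ¬B)))) ∨ ¬C) = max(1, 0) = 1
¬C: Gödel ¬ of 0.91 = 0 (operand ≠ 0)
(¬C ⊃ B): 0 ≤ 0.37, so result = 1
(C ∧ (¬C ⊃ B)) = min(0.91, 1) = 0.91
(((A ⊃ (((B ⊃ ¬A) ⊃ C) ⊃ ¬((B ⊃ (A ⊃ B)) ⊃ (C ⊃ ¬B)))) ∨ ¬C) ⊃ (C ∧ (¬C ⊃ B))): 1 > 0.91, so result = 0.91

0.91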